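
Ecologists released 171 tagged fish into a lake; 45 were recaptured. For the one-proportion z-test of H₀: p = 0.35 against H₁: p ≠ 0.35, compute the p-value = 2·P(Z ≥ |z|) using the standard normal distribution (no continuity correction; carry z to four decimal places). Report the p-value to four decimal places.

Sample proportion p̂ = 45/171 = 0.26316.
Null standard error: √(0.35·0.65/171) = √0.001330409 = 0.036475.
z = (p̂ − p₀)/SE = (45/171 − 0.35)/0.036475 ≈ -2.3809.
From the standard normal, 2·P(Z ≥ |z|) = 0.0173.

p-value = 0.0173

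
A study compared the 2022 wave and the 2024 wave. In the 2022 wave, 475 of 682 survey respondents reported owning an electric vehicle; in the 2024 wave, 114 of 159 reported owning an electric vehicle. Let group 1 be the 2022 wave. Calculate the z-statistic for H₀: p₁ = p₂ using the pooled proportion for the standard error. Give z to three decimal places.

Sample proportions: p̂₁ = 475/682 = 0.69648 and p̂₂ = 114/159 = 0.71698.
Pooling: p̂ = 589/841 = 0.70036.
SE = √[p̂(1−p̂)(1/n₁+1/n₂)] = √[0.70036·0.29964·(1/682+1/159)] ≈ 0.040343.
z = (p̂₁ − p̂₂)/SE = (0.69648 − 0.71698)/0.040343 = -0.02050/0.040343 = -0.508.

z = -0.508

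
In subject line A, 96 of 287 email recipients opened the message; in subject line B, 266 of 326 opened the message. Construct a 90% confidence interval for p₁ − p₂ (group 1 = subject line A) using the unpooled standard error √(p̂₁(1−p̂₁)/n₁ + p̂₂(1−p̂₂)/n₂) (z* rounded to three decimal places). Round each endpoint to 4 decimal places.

p̂₁ = 0.33449, p̂₂ = 0.81595, so the observed difference is -0.48146.
SE = √(0.000775638 + 0.000460660) = √0.001236298 = 0.035161.
The 90% critical value is z* = 1.645. Margin = 1.645·0.035161 = 0.05784.
CI: -0.48146 ± 0.05784 = (-0.5393, -0.4236).

(-0.5393, -0.4236)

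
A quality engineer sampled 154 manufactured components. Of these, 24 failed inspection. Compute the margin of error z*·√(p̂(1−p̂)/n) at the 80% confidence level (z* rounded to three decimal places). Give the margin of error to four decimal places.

p̂ = 24/154 = 0.15584.
SE = √(p̂(1−p̂)/n) = √(0.131557/154) = 0.029228.
For 80% confidence, z* = 1.282.
ME = 1.282·0.029228 = 0.0375.

ME = 0.0375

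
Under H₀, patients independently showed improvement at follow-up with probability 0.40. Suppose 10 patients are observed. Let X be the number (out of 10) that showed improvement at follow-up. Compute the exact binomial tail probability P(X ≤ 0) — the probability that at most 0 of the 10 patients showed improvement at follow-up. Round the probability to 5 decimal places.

P = 0.00605

X ~ Binomial(n=10, p=0.40).
P(X ≤ 0) = C(10,0)·0.40^0·0.60^10.
= 0.006047 = 0.00605.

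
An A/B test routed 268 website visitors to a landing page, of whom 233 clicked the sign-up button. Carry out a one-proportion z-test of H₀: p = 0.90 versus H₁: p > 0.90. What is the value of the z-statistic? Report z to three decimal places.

The sample proportion is 233/268 = 0.86940.
Null standard error: √(0.90·0.10/268) = √0.000335821 = 0.018325.
Test statistic: z = -0.03060/0.018325 = -1.670.

z = -1.670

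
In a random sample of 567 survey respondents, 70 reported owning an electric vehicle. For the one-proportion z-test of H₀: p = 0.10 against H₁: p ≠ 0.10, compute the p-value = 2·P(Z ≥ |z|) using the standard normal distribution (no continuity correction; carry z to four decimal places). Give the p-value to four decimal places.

p-value = 0.0626

Sample proportion p̂ = 70/567 = 0.12346.
SE₀ = √(0.10·0.90/567) = 0.012599.
z = (p̂ − p₀)/SE = (70/567 − 0.10)/0.012599 ≈ 1.8618.
From the standard normal, 2·P(Z ≥ |z|) = 0.0626.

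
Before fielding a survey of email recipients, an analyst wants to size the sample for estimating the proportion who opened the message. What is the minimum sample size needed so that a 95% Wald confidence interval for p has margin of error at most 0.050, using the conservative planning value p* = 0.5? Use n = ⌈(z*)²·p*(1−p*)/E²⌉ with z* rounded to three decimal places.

n = 385

The 95% critical value is z* = 1.960.
p*(1−p*) = 0.50·0.50 = 0.2500.
(z*)²·p*(1−p*)/E² = 3.841600·0.2500/0.002500 = 384.160.
Rounding up, n = 385.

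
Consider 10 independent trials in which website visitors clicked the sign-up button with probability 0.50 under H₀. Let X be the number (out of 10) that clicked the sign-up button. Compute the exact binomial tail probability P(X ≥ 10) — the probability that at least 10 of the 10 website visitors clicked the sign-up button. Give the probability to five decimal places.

P = 0.00098

X is binomial with n = 10 and p = 0.50.
P(X ≥ 10) = C(10,10)·0.50^10·0.50^0.
= 0.000977 = 0.00098.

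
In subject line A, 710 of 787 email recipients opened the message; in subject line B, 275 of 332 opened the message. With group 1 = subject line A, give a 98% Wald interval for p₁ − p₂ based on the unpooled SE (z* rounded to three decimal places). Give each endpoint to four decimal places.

p̂₁ = 0.90216, p̂₂ = 0.82831, so the observed difference is 0.07385.
Unpooled SE = √(p̂₁(1−p̂₁)/n₁ + p̂₂(1−p̂₂)/n₂) = √(0.000112157 + 0.000428345) = 0.023249.
The 98% critical value is z* = 2.326. Margin = 2.326·0.023249 = 0.05408.
CI: 0.07385 ± 0.05408 = (0.0198, 0.1279).

(0.0198, 0.1279)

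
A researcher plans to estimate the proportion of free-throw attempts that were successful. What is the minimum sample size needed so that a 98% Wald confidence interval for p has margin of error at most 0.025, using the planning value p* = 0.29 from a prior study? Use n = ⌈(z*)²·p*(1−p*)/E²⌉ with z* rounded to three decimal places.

n = 1783

The 98% critical value is z* = 2.326.
p*(1−p*) = 0.29·0.71 = 0.2059.
(z*)²·p*(1−p*)/E² = 5.410276·0.2059/0.000625 = 1782.361.
Rounding up, n = 1783.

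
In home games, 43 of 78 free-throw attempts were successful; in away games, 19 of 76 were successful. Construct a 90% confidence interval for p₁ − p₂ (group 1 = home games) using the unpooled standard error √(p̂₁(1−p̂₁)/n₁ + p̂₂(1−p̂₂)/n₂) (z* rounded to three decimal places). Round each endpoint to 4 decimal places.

(0.1778, 0.4248)

p̂₁ = 0.55128, p̂₂ = 0.25000, so the observed difference is 0.30128.
SE = √(0.003171412 + 0.002467105) = √0.005638517 = 0.075090.
The 90% critical value is z* = 1.645. Margin of error = 0.12352.
So the interval runs from 0.1778 to 0.4248.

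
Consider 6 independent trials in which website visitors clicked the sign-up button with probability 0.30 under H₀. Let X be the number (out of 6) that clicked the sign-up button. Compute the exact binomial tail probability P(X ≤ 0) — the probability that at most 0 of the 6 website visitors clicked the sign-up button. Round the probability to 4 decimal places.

P = 0.1176

X ~ Binomial(n=6, p=0.30).
P(X ≤ 0) = C(6,0)·0.30^0·0.70^6.
= 0.117649 = 0.1176.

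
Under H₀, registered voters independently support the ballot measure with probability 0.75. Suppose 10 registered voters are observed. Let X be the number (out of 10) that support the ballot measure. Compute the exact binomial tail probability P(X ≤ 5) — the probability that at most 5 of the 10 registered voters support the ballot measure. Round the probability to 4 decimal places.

X is binomial with n = 10 and p = 0.75.
P(X ≤ 5) = Σ_{j=0}^{5} C(10,j)·0.75^j·0.25^{10−j}.
= 0.000001 + 0.000029 + 0.000386 + 0.003090 + 0.016222 + 0.058399 = 0.0781.

P = 0.0781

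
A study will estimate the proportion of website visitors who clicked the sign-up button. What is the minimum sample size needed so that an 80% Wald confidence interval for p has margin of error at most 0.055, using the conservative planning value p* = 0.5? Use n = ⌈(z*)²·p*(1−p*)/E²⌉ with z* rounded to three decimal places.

n = 136

For 80% confidence, z* = 1.282.
p*(1−p*) = 0.2500.
(z*)²·p*(1−p*)/E² = 1.643524·0.2500/0.003025 = 135.828.
Rounding up, n = 136.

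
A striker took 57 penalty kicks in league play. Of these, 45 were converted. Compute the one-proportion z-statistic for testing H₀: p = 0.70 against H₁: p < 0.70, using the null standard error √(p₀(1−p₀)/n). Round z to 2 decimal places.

z = 1.47

With x = 45 successes in n = 57, p̂ = 0.78947.
SE₀ = √(0.70·0.30/57) = 0.060698.
z = (0.78947 − 0.70)/0.060698 = 0.08947/0.060698 = 1.47.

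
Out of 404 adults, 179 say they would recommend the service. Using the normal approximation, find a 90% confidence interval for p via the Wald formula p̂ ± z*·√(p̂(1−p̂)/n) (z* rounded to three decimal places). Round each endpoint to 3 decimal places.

The sample proportion is 179/404 = 0.44307.
Standard error of p̂: √(0.246759/404) = √0.000610789 = 0.024714.
z* = 1.645 at the 90% level.
Margin of error: 1.645 × 0.024714 = 0.04065.
CI: 0.44307 ± 0.04065 = (0.402, 0.484).

(0.402, 0.484)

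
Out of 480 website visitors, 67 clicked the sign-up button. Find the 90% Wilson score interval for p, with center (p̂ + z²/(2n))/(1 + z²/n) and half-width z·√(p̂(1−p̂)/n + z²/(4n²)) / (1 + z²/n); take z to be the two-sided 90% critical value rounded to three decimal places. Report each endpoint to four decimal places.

(0.1156, 0.1676)

Here p̂ = 67/480 = 0.13958 and z = 1.645 (z² = 2.706025).
Denominator 1 + z²/n = 1 + 2.706025/480 = 1.005638.
Adjusted center: (0.13958 + z²/(2n))/1.005638 = 0.14160.
Radicand: p̂(1−p̂)/n + z²/(4n²) = 0.000250208 + 0.000002936 = 0.000253144.
Half-width = z·√(radicand)/denom = 1.645·0.015911/1.005638 = 0.02603.
Interval: 0.14160 ± 0.02603 → (0.1156, 0.1676).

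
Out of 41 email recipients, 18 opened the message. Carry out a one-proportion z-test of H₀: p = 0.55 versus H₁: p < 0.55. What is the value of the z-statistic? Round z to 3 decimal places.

z = -1.428

p̂ = 18/41 = 0.43902.
SE₀ = √(0.55·0.45/41) = 0.077695.
z = (p̂ − p₀)/SE = (0.43902 − 0.55)/0.077695 = -1.428.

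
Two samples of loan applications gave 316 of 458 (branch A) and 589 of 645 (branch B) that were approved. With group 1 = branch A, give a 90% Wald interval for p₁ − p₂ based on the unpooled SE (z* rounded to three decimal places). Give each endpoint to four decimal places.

(-0.2632, -0.1833)

p̂₁ = 316/458 = 0.68996, p̂₂ = 589/645 = 0.91318; p̂₁ − p̂₂ = -0.22322.
SE = √(0.000467067 + 0.000122920) = √0.000589987 = 0.024290.
z* = 1.645 at the 90% level. Margin of error = 0.03996.
Interval: -0.22322 ± 0.03996 → (-0.2632, -0.1833).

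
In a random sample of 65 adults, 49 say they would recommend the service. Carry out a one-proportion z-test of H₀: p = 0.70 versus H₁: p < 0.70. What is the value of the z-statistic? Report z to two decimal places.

With x = 49 successes in n = 65, p̂ = 0.75385.
Under H₀, SE = √(p₀(1−p₀)/n) = √(0.70·0.30/65) = √0.003230769 = 0.056840.
z = (0.75385 − 0.70)/0.056840 = 0.05385/0.056840 = 0.95.

z = 0.95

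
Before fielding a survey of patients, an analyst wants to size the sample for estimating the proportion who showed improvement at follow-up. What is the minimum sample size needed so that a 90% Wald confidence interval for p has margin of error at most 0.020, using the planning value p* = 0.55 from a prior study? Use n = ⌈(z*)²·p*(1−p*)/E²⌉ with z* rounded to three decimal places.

n = 1675

z* = 1.645 at the 90% level.
p*(1−p*) = 0.2475.
Required n before rounding: 2.706025 × 0.2475 / 0.020² = 1674.353.
Rounding up, n = 1675.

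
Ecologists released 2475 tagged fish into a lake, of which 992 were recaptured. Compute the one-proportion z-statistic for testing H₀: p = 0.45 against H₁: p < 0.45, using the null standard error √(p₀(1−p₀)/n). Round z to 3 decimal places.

Sample proportion p̂ = 992/2475 = 0.40081.
SE₀ = √(0.45·0.55/2475) = 0.010000.
z = (p̂ − p₀)/SE = (0.40081 − 0.45)/0.010000 = -4.919.

z = -4.919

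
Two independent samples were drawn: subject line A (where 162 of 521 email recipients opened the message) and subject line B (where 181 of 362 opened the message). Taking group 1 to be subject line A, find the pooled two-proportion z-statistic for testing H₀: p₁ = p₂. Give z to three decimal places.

Sample proportions: p̂₁ = 162/521 = 0.31094 and p̂₂ = 181/362 = 0.50000.
Pooling: p̂ = 343/883 = 0.38845.
SE = √[p̂(1−p̂)(1/n₁+1/n₂)] = √[0.38845·0.61155·(1/521+1/362)] ≈ 0.033350.
z = (p̂₁ − p̂₂)/SE = (0.31094 − 0.50000)/0.033350 = -0.18906/0.033350 = -5.669.

z = -5.669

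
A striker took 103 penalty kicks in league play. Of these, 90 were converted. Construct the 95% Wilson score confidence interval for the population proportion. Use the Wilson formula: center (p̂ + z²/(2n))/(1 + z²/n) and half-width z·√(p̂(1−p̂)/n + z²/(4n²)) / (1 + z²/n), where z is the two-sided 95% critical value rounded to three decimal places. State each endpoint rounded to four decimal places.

(0.7960, 0.9247)

p̂ = 90/103 = 0.87379; z = 1.960, so z² = 3.841600.
1 + z²/n = 1.037297.
Center = (0.87379 + 0.018649)/1.037297 = 0.86035.
Radicand: p̂(1−p̂)/n + z²/(4n²) = 0.001070716 + 0.000090527 = 0.001161243.
Half-width = 1.960·√0.001161243/1.037297 = 0.06439.
So the interval runs from 0.7960 to 0.9247.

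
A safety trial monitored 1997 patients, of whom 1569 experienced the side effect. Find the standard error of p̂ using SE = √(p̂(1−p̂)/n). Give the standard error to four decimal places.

p̂ = 1569/1997 = 0.78568.
p̂(1−p̂) = 0.168387.
SE = √(0.168387/1997) = 0.0092.

SE = 0.0092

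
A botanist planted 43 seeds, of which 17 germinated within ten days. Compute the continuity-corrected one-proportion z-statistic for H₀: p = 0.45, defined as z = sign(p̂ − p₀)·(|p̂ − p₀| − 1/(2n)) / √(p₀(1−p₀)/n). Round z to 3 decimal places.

With x = 17 successes in n = 43, p̂ = 0.39535. p̂ − p₀ = -0.054651.
1/(2n) = 0.011628.
Corrected numerator: |-0.054651| − 0.011628 = 0.043023.
Under H₀, SE = √(p₀(1−p₀)/n) = √(0.45·0.55/43) = √0.005755814 = 0.075867.
z = (−)0.043023/0.075867 = -0.567.

z = -0.567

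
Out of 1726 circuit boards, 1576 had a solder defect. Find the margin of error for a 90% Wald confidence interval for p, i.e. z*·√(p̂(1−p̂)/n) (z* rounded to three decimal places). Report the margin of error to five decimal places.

p̂ = 1576/1726 = 0.91309.
Standard error of p̂: √(0.079353/1726) = √0.000045975 = 0.006781.
For 90% confidence, z* = 1.645.
ME = 1.645·0.006781 = 0.01115.

ME = 0.01115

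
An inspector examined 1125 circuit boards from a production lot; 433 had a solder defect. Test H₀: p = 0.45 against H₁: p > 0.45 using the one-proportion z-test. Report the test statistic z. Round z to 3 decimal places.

Sample proportion p̂ = 433/1125 = 0.38489.
SE₀ = √(0.45·0.55/1125) = 0.014832.
z = (p̂ − p₀)/SE = (0.38489 − 0.45)/0.014832 = -4.390.

z = -4.390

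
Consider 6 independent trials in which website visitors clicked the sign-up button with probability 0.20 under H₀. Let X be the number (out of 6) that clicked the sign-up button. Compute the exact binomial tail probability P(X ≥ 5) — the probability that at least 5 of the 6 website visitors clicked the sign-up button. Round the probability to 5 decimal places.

P = 0.00160

X is binomial with n = 6 and p = 0.20.
P(X ≥ 5) = C(6,5)·0.20^5·0.80^1 + C(6,6)·0.20^6·0.80^0.
= 0.001536 + 0.000064 = 0.00160.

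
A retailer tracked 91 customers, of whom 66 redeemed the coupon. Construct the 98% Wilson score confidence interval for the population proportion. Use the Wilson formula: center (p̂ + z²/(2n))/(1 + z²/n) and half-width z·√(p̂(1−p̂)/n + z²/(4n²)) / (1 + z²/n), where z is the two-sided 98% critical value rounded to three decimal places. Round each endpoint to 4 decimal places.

Here p̂ = 66/91 = 0.72527 and z = 2.326 (z² = 5.410276).
Denominator 1 + z²/n = 1 + 5.410276/91 = 1.059454.
Adjusted center: (0.72527 + z²/(2n))/1.059454 = 0.71263.
Radicand: p̂(1−p̂)/n + z²/(4n²) = 0.002189575 + 0.000163334 = 0.002352909.
Half-width = 2.326·√0.002352909/1.059454 = 0.10650.
CI: 0.71263 ± 0.10650 = (0.6061, 0.8191).

(0.6061, 0.8191)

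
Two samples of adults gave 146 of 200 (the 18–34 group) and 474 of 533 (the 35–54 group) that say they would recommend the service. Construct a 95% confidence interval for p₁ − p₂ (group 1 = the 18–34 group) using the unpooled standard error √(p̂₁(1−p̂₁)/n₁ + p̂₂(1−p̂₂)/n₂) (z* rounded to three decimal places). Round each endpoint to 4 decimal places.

(-0.2264, -0.0923)

p̂₁ = 0.73000, p̂₂ = 0.88931, so the observed difference is -0.15931.
SE = √(0.000985500 + 0.000184692) = √0.001170192 = 0.034208.
The 95% critical value is z* = 1.960. Margin = 1.960·0.034208 = 0.06705.
Interval: -0.15931 ± 0.06705 → (-0.2264, -0.0923).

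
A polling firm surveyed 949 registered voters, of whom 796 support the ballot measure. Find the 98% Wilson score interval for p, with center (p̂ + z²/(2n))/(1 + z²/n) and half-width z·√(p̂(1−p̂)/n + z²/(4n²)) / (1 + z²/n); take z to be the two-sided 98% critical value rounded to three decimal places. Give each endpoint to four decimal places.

(0.8091, 0.8646)

p̂ = 796/949 = 0.83878; z = 2.326, so z² = 5.410276.
1 + z²/n = 1.005701.
Adjusted center: (0.83878 + z²/(2n))/1.005701 = 0.83686.
Radicand: p̂(1−p̂)/n + z²/(4n²) = 0.000142497 + 0.000001502 = 0.000143999.
Half-width = 2.326·√0.000143999/1.005701 = 0.02775.
So the interval runs from 0.8091 to 0.8646.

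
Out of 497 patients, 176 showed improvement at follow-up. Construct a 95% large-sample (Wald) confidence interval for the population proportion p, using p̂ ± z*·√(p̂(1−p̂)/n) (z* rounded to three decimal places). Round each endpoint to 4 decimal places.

(0.3121, 0.3962)

p̂ = 176/497 = 0.35412.
Standard error of p̂: √(0.228720/497) = √0.000460202 = 0.021452.
z* = 1.960 at the 95% level.
Margin = 1.960·0.021452 = 0.04205.
So the interval runs from 0.3121 to 0.3962.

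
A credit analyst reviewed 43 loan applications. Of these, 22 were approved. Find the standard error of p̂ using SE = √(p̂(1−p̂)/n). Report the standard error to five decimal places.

The sample proportion is 22/43 = 0.51163.
p̂(1−p̂) = 0.51163·0.48837 = 0.249865.
SE = √(0.249865/43) = 0.07623.

SE = 0.07623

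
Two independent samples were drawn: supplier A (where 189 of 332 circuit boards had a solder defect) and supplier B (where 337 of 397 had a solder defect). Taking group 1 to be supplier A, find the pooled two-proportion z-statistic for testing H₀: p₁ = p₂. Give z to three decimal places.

p̂₁ = 189/332 = 0.56928, p̂₂ = 337/397 = 0.84887.
Pooling: p̂ = 526/729 = 0.72154.
SE = √[p̂(1−p̂)(1/n₁+1/n₂)] = √[0.72154·0.27846·(1/332+1/397)] ≈ 0.033336.
z = (p̂₁ − p̂₂)/SE = (0.56928 − 0.84887)/0.033336 = -0.27959/0.033336 = -8.387.

z = -8.387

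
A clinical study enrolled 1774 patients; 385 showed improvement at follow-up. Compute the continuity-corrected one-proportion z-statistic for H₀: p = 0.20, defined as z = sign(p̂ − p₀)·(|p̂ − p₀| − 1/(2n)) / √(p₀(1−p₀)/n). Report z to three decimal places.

z = 1.763

p̂ = 385/1774 = 0.21702. p̂ − p₀ = 0.017024.
Continuity correction 1/(2n) = 1/3548 = 0.000282.
Corrected numerator: |0.017024| − 0.000282 = 0.016742.
Under H₀, SE = √(p₀(1−p₀)/n) = √(0.20·0.80/1774) = √0.000090192 = 0.009497.
z = (+)0.016742/0.009497 = 1.763.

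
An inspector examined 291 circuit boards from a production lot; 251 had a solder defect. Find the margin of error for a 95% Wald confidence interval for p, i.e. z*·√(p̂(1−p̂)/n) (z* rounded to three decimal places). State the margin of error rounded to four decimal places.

ME = 0.0396

With x = 251 successes in n = 291, p̂ = 0.86254.
SE = √(p̂(1−p̂)/n) = √(0.118563/291) = 0.020185.
For 95% confidence, z* = 1.960.
Margin of error = z*·SE = 1.960 × 0.020185 = 0.0396.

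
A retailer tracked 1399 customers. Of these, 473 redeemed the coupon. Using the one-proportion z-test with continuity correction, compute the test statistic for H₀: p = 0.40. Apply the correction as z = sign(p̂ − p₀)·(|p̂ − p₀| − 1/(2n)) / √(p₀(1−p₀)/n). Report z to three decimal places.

z = -4.699

Sample proportion p̂ = 473/1399 = 0.33810. p̂ − p₀ = -0.061901.
1/(2n) = 0.000357.
Corrected numerator: |-0.061901| − 0.000357 = 0.061544.
Null standard error: √(0.40·0.60/1399) = √0.000171551 = 0.013098.
z = −0.061544/0.013098 = -4.699.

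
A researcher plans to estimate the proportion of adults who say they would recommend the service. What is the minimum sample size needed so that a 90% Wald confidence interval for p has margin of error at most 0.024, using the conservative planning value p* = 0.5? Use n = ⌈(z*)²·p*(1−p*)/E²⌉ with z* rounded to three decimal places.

The 90% critical value is z* = 1.645.
p*(1−p*) = 0.2500.
Required n before rounding: 2.706025 × 0.2500 / 0.024² = 1174.490.
Rounding up, n = 1175.

n = 1175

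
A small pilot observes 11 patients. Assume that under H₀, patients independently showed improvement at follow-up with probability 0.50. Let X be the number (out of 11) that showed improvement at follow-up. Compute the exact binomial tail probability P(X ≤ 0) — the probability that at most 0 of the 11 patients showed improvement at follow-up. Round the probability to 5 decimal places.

P = 0.00049

X is binomial with n = 11 and p = 0.50.
P(X ≤ 0) = C(11,0)·0.50^0·0.50^11.
= 0.000488 = 0.00049.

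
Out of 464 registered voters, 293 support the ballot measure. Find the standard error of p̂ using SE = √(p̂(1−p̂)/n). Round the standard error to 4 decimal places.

With x = 293 successes in n = 464, p̂ = 0.63147.
p̂(1−p̂) = 0.63147·0.36853 = 0.232716.
Dividing by n and taking the root: √0.000501543 = 0.0224.

SE = 0.0224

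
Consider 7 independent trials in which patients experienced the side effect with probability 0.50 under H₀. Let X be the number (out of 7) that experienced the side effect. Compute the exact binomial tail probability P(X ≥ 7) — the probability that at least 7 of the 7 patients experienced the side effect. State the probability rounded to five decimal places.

P = 0.00781

X ~ Binomial(n=7, p=0.50).
P(X ≥ 7) = C(7,7)·0.50^7·0.50^0.
= 0.007812 = 0.00781.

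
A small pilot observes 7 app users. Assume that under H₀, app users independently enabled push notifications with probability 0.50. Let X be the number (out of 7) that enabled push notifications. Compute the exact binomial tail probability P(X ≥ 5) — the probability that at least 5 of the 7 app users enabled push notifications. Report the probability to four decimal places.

P = 0.2266

X ~ Binomial(n=7, p=0.50).
P(X ≥ 5) = C(7,5)·0.50^5·0.50^2 + C(7,6)·0.50^6·0.50^1 + C(7,7)·0.50^7·0.50^0.
= 0.164062 + 0.054688 + 0.007812 = 0.2266.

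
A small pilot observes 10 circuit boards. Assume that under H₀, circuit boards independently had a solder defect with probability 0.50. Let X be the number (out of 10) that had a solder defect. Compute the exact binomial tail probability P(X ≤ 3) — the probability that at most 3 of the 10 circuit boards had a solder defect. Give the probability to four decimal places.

X is binomial with n = 10 and p = 0.50.
P(X ≤ 3) = C(10,0)·0.50^0·0.50^10 + C(10,1)·0.50^1·0.50^9 + C(10,2)·0.50^2·0.50^8 + C(10,3)·0.50^3·0.50^7.
= 0.000977 + 0.009766 + 0.043945 + 0.117188 = 0.1719.

P = 0.1719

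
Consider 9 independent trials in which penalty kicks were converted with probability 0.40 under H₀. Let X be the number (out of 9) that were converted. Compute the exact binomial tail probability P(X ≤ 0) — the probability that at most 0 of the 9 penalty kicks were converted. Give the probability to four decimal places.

P = 0.0101

X ~ Binomial(n=9, p=0.40).
P(X ≤ 0) = C(9,0)·0.40^0·0.60^9.
= 0.010078 = 0.0101.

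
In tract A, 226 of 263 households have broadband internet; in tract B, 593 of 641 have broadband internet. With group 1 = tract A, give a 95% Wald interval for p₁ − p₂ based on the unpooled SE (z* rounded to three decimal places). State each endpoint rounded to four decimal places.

p̂₁ = 226/263 = 0.85932, p̂₂ = 593/641 = 0.92512; p̂₁ − p̂₂ = -0.06580.
Unpooled SE = √(p̂₁(1−p̂₁)/n₁ + p̂₂(1−p̂₂)/n₂) = √(0.000459667 + 0.000108074) = 0.023827.
z* = 1.960 at the 95% level. Margin = 1.960·0.023827 = 0.04670.
Interval: -0.06580 ± 0.04670 → (-0.1125, -0.0191).

(-0.1125, -0.0191)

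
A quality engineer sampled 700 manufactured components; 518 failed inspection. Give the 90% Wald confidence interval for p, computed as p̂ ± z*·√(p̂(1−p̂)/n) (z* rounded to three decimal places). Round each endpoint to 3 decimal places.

The sample proportion is 518/700 = 0.74000.
Standard error of p̂: √(0.192400/700) = √0.000274857 = 0.016579.
z* = 1.645 at the 90% level.
Margin = 1.645·0.016579 = 0.02727.
Interval: 0.74000 ± 0.02727 → (0.713, 0.767).

(0.713, 0.767)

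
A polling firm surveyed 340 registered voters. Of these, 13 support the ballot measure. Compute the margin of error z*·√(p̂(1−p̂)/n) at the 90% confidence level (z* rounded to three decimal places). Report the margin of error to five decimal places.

The sample proportion is 13/340 = 0.03824.
SE = √(p̂(1−p̂)/n) = √(0.036773/340) = 0.010400.
For 90% confidence, z* = 1.645.
ME = 1.645·0.010400 = 0.01711.

ME = 0.01711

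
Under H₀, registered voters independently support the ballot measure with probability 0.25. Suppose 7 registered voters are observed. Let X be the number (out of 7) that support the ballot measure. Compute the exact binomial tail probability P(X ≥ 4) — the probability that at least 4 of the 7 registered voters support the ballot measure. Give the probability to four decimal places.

P = 0.0706

X is binomial with n = 7 and p = 0.25.
P(X ≥ 4) = C(7,4)·0.25^4·0.75^3 + C(7,5)·0.25^5·0.75^2 + C(7,6)·0.25^6·0.75^1 + C(7,7)·0.25^7·0.75^0.
= 0.057678 + 0.011536 + 0.001282 + 0.000061 = 0.0706.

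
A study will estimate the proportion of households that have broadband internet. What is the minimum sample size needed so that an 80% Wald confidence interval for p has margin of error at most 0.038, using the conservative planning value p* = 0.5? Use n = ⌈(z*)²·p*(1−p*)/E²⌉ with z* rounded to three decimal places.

n = 285

z* = 1.282 at the 80% level.
p*(1−p*) = 0.50·0.50 = 0.2500.
Required n before rounding: 1.643524 × 0.2500 / 0.038² = 284.544.
Rounding up, n = 285.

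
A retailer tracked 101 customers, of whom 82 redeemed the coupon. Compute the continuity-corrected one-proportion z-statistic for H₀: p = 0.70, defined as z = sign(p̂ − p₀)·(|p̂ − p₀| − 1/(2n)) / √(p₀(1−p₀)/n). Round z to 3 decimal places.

z = 2.345

p̂ = 82/101 = 0.81188. p̂ − p₀ = 0.111881.
1/(2n) = 0.004950.
Corrected numerator: |0.111881| − 0.004950 = 0.106931.
Under H₀, SE = √(p₀(1−p₀)/n) = √(0.70·0.30/101) = √0.002079208 = 0.045598.
z = (+)0.106931/0.045598 = 2.345.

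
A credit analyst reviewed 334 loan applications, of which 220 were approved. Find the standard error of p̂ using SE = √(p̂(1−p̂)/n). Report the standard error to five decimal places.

SE = 0.02594

Sample proportion p̂ = 220/334 = 0.65868.
p̂(1−p̂) = 0.65868·0.34132 = 0.224821.
SE = √(0.224821/334) = √0.000673117 = 0.02594.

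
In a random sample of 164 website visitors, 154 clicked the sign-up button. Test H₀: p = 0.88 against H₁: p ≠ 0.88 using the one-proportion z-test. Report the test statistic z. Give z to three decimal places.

z = 2.326

Sample proportion p̂ = 154/164 = 0.93902.
Null standard error: √(0.88·0.12/164) = √0.000643902 = 0.025375.
Test statistic: z = 0.05902/0.025375 = 2.326.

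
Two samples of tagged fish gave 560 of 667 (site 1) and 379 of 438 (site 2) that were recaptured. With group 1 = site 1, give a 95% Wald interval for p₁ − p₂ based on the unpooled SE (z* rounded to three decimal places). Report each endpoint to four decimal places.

p̂₁ = 0.83958, p̂₂ = 0.86530, so the observed difference is -0.02572.
Unpooled SE = √(p̂₁(1−p̂₁)/n₁ + p̂₂(1−p̂₂)/n₂) = √(0.000201927 + 0.000266115) = 0.021634.
For 95% confidence, z* = 1.960. Margin of error = 0.04240.
Interval: -0.02572 ± 0.04240 → (-0.0681, 0.0167).

(-0.0681, 0.0167)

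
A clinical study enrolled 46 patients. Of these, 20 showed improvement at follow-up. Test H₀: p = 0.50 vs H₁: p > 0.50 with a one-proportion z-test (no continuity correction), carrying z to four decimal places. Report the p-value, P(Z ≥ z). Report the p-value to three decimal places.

p-value = 0.812

With x = 20 successes in n = 46, p̂ = 0.43478.
SE₀ = √(0.50·0.50/46) = 0.073721.
Test statistic (full precision, shown to 4 dp): z = (20/46 − 0.50)/SE₀ ≈ -0.8847.
p-value = P(Z ≥ z) with z = -0.8847 → 0.812.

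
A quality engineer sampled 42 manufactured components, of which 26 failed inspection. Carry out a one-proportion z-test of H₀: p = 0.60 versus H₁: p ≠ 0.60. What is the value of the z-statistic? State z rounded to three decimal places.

With x = 26 successes in n = 42, p̂ = 0.61905.
SE₀ = √(0.60·0.40/42) = 0.075593.
z = (0.61905 − 0.60)/0.075593 = 0.01905/0.075593 = 0.252.

z = 0.252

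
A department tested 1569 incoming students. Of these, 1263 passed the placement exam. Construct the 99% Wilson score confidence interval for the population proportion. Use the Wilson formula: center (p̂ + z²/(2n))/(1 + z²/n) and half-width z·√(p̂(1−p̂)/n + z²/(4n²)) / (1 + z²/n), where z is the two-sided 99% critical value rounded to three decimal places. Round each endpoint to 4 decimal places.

p̂ = 1263/1569 = 0.80497; z = 2.576, so z² = 6.635776.
Denominator 1 + z²/n = 1 + 6.635776/1569 = 1.004229.
Center = (0.80497 + 0.002115)/1.004229 = 0.80369.
Radicand: p̂(1−p̂)/n + z²/(4n²) = 0.000100059 + 0.000000674 = 0.000100733.
Half-width = 2.576·√0.000100733/1.004229 = 0.02575.
Interval: 0.80369 ± 0.02575 → (0.7779, 0.8294).

(0.7779, 0.8294)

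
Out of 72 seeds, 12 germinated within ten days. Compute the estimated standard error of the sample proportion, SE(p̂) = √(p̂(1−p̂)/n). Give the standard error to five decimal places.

SE = 0.04392

With x = 12 successes in n = 72, p̂ = 0.16667.
p̂(1−p̂) = 0.16667·0.83333 = 0.138891.
SE = √(0.138891/72) = √0.001929042 = 0.04392.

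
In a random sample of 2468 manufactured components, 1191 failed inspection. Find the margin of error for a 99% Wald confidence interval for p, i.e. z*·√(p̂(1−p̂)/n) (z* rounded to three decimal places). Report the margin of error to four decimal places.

p̂ = 1191/2468 = 0.48258.
SE = √(p̂(1−p̂)/n) = √(0.249696/2468) = 0.010059.
z* = 2.576 at the 99% level.
ME = 2.576·0.010059 = 0.0259.

ME = 0.0259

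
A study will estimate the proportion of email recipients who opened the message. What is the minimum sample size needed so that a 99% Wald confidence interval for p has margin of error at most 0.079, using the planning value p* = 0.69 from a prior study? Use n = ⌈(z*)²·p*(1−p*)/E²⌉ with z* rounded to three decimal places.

The 99% critical value is z* = 2.576.
p*(1−p*) = 0.69·0.31 = 0.2139.
(z*)²·p*(1−p*)/E² = 6.635776·0.2139/0.006241 = 227.430.
Rounding up, n = 228.

n = 228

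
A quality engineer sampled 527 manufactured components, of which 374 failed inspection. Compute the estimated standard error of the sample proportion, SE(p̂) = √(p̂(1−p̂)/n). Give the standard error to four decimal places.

Sample proportion p̂ = 374/527 = 0.70968.
p̂(1−p̂) = 0.70968·0.29032 = 0.206034.
SE = √(0.206034/527) = 0.0198.

SE = 0.0198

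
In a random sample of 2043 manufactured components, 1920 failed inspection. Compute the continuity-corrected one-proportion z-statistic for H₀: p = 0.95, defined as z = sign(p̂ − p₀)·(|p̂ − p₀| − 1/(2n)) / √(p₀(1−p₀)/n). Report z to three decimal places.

p̂ = 1920/2043 = 0.93979. p̂ − p₀ = -0.010206.
1/(2n) = 0.000245.
Corrected numerator: |-0.010206| − 0.000245 = 0.009961.
SE₀ = √(0.95·0.05/2043) = 0.004822.
z = (−)0.009961/0.004822 = -2.066.

z = -2.066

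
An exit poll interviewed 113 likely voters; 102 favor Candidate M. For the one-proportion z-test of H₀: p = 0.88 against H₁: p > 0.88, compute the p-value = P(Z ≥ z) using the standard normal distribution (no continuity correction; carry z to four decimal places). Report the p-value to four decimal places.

The sample proportion is 102/113 = 0.90265.
Under H₀, SE = √(p₀(1−p₀)/n) = √(0.88·0.12/113) = √0.000934513 = 0.030570.
Test statistic (full precision, shown to 4 dp): z = (102/113 − 0.88)/SE₀ ≈ 0.7411.
From the standard normal, P(Z ≥ z) = 0.2293.

p-value = 0.2293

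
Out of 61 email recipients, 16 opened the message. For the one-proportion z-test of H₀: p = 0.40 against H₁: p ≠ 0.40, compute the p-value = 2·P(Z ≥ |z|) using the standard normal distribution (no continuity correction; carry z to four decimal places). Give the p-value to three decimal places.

With x = 16 successes in n = 61, p̂ = 0.26230.
Null standard error: √(0.40·0.60/61) = √0.003934426 = 0.062725.
Test statistic (full precision, shown to 4 dp): z = (16/61 − 0.40)/SE₀ ≈ -2.1954.
p-value = 2·P(Z ≥ |z|) with z = -2.1954 → 0.028.

p-value = 0.028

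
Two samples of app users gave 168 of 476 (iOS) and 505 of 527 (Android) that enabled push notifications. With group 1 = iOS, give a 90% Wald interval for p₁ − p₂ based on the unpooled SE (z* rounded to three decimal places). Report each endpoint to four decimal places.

(-0.6441, -0.5665)

p̂₁ = 0.35294, p̂₂ = 0.95825, so the observed difference is -0.60531.
SE = √(0.000479777 + 0.000075907) = √0.000555684 = 0.023573.
The 90% critical value is z* = 1.645. Margin = 1.645·0.023573 = 0.03878.
CI: -0.60531 ± 0.03878 = (-0.6441, -0.5665).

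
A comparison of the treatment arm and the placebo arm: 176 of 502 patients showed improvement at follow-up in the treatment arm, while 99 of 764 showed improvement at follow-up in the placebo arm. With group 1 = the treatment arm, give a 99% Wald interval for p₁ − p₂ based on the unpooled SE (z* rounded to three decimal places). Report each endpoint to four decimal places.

(0.1579, 0.2842)

p̂₁ = 0.35060, p̂₂ = 0.12958, so the observed difference is 0.22102.
Unpooled SE = √(p̂₁(1−p̂₁)/n₁ + p̂₂(1−p̂₂)/n₂) = √(0.000453544 + 0.000147631) = 0.024519.
z* = 2.576 at the 99% level. Margin of error = 0.06316.
Interval: 0.22102 ± 0.06316 → (0.1579, 0.2842).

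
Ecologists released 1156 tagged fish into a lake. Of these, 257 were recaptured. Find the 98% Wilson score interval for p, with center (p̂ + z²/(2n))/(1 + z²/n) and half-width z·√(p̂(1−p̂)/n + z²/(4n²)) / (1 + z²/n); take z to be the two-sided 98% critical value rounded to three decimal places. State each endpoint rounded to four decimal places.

Here p̂ = 257/1156 = 0.22232 and z = 2.326 (z² = 5.410276).
1 + z²/n = 1.004680.
Center = (0.22232 + 0.002340)/1.004680 = 0.22361.
Radicand: p̂(1−p̂)/n + z²/(4n²) = 0.000149561 + 0.000001012 = 0.000150573.
Half-width = z·√(radicand)/denom = 2.326·0.012271/1.004680 = 0.02841.
So the interval runs from 0.1952 to 0.2520.

(0.1952, 0.2520)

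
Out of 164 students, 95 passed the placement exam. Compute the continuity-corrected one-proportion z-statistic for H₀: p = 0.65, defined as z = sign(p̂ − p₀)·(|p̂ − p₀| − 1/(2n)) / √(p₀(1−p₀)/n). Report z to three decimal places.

p̂ = 95/164 = 0.57927. p̂ − p₀ = -0.070732.
Continuity correction 1/(2n) = 1/328 = 0.003049.
Corrected numerator: |-0.070732| − 0.003049 = 0.067683.
Under H₀, SE = √(p₀(1−p₀)/n) = √(0.65·0.35/164) = √0.001387195 = 0.037245.
z = (−)0.067683/0.037245 = -1.817.

z = -1.817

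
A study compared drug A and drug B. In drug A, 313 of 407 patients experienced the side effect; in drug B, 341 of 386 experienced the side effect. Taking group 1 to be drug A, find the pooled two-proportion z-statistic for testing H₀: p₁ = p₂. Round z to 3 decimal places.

z = -4.234

Sample proportions: p̂₁ = 313/407 = 0.76904 and p̂₂ = 341/386 = 0.88342.
Pooling: p̂ = 654/793 = 0.82472.
Pooled SE = √[0.1445593·0.00504768] ≈ 0.027013.
z = -0.11438/0.027013 = -4.234.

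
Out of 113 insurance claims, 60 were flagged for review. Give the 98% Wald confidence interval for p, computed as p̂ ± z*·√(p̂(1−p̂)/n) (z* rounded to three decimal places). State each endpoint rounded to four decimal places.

(0.4218, 0.6402)

With x = 60 successes in n = 113, p̂ = 0.53097.
Standard error of p̂: √(0.249041/113) = √0.002203900 = 0.046946.
The 98% critical value is z* = 2.326.
Margin = 2.326·0.046946 = 0.10920.
CI: 0.53097 ± 0.10920 = (0.4218, 0.6402).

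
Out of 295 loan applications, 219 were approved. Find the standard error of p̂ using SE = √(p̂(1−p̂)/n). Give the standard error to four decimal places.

SE = 0.0255

Sample proportion p̂ = 219/295 = 0.74237.
p̂(1−p̂) = 0.74237·0.25763 = 0.191257.
SE = √(0.191257/295) = √0.000648329 = 0.0255.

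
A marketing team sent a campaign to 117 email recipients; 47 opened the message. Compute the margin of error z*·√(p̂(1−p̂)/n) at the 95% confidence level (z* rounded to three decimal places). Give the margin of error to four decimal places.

Sample proportion p̂ = 47/117 = 0.40171.
SE(p̂) = √(0.40171·0.59829/117) = 0.045323.
The 95% critical value is z* = 1.960.
Margin of error = z*·SE = 1.960 × 0.045323 = 0.0888.

ME = 0.0888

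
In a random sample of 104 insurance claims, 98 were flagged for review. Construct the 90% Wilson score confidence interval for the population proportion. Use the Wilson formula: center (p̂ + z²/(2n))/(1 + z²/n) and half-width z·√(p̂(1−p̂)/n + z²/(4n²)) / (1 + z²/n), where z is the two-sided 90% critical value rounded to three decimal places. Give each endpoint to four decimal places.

(0.8923, 0.9699)

Here p̂ = 98/104 = 0.94231 and z = 1.645 (z² = 2.706025).
1 + z²/n = 1.026019.
Center = (0.94231 + 0.013010)/1.026019 = 0.93109.
Radicand: p̂(1−p̂)/n + z²/(4n²) = 0.000522730 + 0.000062547 = 0.000585277.
Half-width = z·√(radicand)/denom = 1.645·0.024192/1.026019 = 0.03879.
CI: 0.93109 ± 0.03879 = (0.8923, 0.9699).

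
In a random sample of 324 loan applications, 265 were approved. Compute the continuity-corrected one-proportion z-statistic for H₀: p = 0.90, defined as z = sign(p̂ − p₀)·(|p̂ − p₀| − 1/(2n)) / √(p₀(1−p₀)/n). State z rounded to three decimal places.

p̂ = 265/324 = 0.81790. p̂ − p₀ = -0.082099.
1/(2n) = 0.001543.
Corrected numerator: |-0.082099| − 0.001543 = 0.080556.
SE₀ = √(0.90·0.10/324) = 0.016667.
z = −0.080556/0.016667 = -4.833.

z = -4.833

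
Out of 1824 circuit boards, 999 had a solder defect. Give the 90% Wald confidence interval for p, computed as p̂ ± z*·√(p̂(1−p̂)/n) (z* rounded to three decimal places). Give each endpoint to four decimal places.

(0.5285, 0.5669)

With x = 999 successes in n = 1824, p̂ = 0.54770.
Standard error of p̂: √(0.247725/1824) = √0.000135814 = 0.011654.
The 90% critical value is z* = 1.645.
Margin of error: 1.645 × 0.011654 = 0.01917.
Interval: 0.54770 ± 0.01917 → (0.5285, 0.5669).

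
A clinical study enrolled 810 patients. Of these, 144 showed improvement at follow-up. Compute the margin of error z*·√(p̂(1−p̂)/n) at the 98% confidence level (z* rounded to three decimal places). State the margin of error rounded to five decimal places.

ME = 0.03125

Sample proportion p̂ = 144/810 = 0.17778.
SE(p̂) = √(0.17778·0.82222/810) = 0.013434.
z* = 2.326 at the 98% level.
ME = 2.326·0.013434 = 0.03125.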